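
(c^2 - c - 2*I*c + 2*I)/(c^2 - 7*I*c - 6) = (-c^2 + c + 2*I*c - 2*I)/(-c^2 + 7*I*c + 6)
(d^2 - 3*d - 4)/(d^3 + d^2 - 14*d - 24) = (d + 1)/(d^2 + 5*d + 6)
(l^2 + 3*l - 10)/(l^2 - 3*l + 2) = (l + 5)/(l - 1)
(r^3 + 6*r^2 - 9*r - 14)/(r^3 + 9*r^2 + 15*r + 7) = (r - 2)/(r + 1)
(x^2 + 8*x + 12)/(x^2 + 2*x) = (x + 6)/x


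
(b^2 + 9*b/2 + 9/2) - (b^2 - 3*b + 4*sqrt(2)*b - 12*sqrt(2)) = -4*sqrt(2)*b + 15*b/2 + 9/2 + 12*sqrt(2)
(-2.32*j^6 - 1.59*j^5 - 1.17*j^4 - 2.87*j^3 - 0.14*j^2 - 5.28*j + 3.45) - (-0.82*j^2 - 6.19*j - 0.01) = -2.32*j^6 - 1.59*j^5 - 1.17*j^4 - 2.87*j^3 + 0.68*j^2 + 0.91*j + 3.46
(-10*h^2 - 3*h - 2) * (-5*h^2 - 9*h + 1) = 50*h^4 + 105*h^3 + 27*h^2 + 15*h - 2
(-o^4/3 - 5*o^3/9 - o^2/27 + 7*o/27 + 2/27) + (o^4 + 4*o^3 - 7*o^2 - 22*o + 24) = 2*o^4/3 + 31*o^3/9 - 190*o^2/27 - 587*o/27 + 650/27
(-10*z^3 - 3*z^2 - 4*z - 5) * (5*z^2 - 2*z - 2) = -50*z^5 + 5*z^4 + 6*z^3 - 11*z^2 + 18*z + 10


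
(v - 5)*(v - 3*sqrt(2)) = v^2 - 5*v - 3*sqrt(2)*v + 15*sqrt(2)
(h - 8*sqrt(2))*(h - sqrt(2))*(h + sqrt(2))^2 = h^4 - 7*sqrt(2)*h^3 - 18*h^2 + 14*sqrt(2)*h + 32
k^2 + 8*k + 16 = (k + 4)^2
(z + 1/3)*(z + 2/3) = z^2 + z + 2/9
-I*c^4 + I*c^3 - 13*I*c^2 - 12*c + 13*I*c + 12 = (c - 3*I)*(c - I)*(c + 4*I)*(-I*c + I)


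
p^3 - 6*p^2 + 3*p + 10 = (p - 5)*(p - 2)*(p + 1)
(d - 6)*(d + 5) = d^2 - d - 30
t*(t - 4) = t^2 - 4*t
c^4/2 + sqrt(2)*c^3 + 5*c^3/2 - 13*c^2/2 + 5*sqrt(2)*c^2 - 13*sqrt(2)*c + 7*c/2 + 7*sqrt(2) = (c/2 + sqrt(2))*(c - 1)^2*(c + 7)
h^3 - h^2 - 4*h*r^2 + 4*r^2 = (h - 1)*(h - 2*r)*(h + 2*r)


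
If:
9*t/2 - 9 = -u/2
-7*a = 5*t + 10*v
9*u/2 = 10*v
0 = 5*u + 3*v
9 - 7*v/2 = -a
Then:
No Solution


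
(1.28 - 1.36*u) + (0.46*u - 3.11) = -0.9*u - 1.83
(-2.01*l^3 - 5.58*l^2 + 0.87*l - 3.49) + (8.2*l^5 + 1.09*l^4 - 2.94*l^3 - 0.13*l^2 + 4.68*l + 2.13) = 8.2*l^5 + 1.09*l^4 - 4.95*l^3 - 5.71*l^2 + 5.55*l - 1.36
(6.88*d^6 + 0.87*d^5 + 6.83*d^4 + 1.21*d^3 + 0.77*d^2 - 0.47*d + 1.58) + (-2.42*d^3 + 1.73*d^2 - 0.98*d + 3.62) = 6.88*d^6 + 0.87*d^5 + 6.83*d^4 - 1.21*d^3 + 2.5*d^2 - 1.45*d + 5.2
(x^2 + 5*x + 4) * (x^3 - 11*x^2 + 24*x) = x^5 - 6*x^4 - 27*x^3 + 76*x^2 + 96*x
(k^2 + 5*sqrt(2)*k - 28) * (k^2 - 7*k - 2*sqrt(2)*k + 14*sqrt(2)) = k^4 - 7*k^3 + 3*sqrt(2)*k^3 - 48*k^2 - 21*sqrt(2)*k^2 + 56*sqrt(2)*k + 336*k - 392*sqrt(2)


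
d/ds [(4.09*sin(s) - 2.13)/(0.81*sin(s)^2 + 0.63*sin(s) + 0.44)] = (-3.3129*sin(s)^2 + 3.4506*sin(s) + 3.1415)*cos(s)/(0.6561*sin(s)^4 + 1.0206*sin(s)^3 + 1.1097*sin(s)^2 + 0.5544*sin(s) + 0.1936)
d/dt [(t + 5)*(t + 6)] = 2*t + 11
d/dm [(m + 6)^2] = 2*m + 12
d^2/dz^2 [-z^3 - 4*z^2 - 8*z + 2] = -6*z - 8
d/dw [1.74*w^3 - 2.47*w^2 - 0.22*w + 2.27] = 5.22*w^2 - 4.94*w - 0.22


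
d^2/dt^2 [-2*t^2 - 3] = -4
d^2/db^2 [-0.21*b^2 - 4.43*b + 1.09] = -0.420000000000000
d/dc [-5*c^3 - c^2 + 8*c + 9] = -15*c^2 - 2*c + 8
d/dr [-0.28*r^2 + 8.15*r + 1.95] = 8.15 - 0.56*r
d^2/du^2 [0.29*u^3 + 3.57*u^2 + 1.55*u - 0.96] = 1.74*u + 7.14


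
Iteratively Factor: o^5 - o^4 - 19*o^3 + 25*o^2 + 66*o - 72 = (o - 1)*(o^4 - 19*o^2 + 6*o + 72) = (o - 3)*(o - 1)*(o^3 + 3*o^2 - 10*o - 24) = (o - 3)^2*(o - 1)*(o^2 + 6*o + 8) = (o - 3)^2*(o - 1)*(o + 2)*(o + 4)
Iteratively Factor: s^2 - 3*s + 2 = (s - 2)*(s - 1)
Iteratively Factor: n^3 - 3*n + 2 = (n - 1)*(n^2 + n - 2) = (n - 1)*(n + 2)*(n - 1)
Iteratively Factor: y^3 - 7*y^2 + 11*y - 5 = (y - 1)*(y^2 - 6*y + 5) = (y - 1)^2*(y - 5)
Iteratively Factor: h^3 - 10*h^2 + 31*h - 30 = (h - 5)*(h^2 - 5*h + 6) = (h - 5)*(h - 3)*(h - 2)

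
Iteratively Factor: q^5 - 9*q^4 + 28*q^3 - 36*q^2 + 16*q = (q - 1)*(q^4 - 8*q^3 + 20*q^2 - 16*q) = (q - 2)*(q - 1)*(q^3 - 6*q^2 + 8*q) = (q - 4)*(q - 2)*(q - 1)*(q^2 - 2*q) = q*(q - 4)*(q - 2)*(q - 1)*(q - 2)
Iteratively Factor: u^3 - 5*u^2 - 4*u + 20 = (u + 2)*(u^2 - 7*u + 10) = (u - 5)*(u + 2)*(u - 2)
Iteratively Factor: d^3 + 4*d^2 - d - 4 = (d - 1)*(d^2 + 5*d + 4) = (d - 1)*(d + 4)*(d + 1)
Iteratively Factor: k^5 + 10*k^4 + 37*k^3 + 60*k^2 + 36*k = (k + 2)*(k^4 + 8*k^3 + 21*k^2 + 18*k) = (k + 2)^2*(k^3 + 6*k^2 + 9*k) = k*(k + 2)^2*(k^2 + 6*k + 9) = k*(k + 2)^2*(k + 3)*(k + 3)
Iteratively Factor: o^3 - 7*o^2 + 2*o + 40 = (o + 2)*(o^2 - 9*o + 20) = (o - 4)*(o + 2)*(o - 5)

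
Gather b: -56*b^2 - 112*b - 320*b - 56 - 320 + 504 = -56*b^2 - 432*b + 128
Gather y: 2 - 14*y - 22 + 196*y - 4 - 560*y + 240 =216 - 378*y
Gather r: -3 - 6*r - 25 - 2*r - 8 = -8*r - 36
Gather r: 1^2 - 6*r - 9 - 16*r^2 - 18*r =-16*r^2 - 24*r - 8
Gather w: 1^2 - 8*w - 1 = -8*w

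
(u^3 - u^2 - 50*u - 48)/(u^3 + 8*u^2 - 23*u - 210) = (u^2 - 7*u - 8)/(u^2 + 2*u - 35)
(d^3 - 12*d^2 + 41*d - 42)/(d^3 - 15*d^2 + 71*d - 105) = (d - 2)/(d - 5)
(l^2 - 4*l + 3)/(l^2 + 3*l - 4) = (l - 3)/(l + 4)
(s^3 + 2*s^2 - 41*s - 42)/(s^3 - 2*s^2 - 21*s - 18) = (s + 7)/(s + 3)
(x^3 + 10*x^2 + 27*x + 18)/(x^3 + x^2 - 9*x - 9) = (x + 6)/(x - 3)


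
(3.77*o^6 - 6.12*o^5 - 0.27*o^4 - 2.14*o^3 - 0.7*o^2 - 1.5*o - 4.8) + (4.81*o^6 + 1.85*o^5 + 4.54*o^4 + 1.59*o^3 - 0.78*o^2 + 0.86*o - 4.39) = 8.58*o^6 - 4.27*o^5 + 4.27*o^4 - 0.55*o^3 - 1.48*o^2 - 0.64*o - 9.19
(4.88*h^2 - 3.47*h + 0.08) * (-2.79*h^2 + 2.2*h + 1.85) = -13.6152*h^4 + 20.4173*h^3 + 1.1708*h^2 - 6.2435*h + 0.148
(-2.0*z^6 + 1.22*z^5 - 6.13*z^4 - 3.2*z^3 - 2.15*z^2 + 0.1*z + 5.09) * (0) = 0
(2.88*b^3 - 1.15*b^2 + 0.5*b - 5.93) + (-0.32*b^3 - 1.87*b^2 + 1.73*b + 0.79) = 2.56*b^3 - 3.02*b^2 + 2.23*b - 5.14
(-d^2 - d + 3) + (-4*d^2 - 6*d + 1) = -5*d^2 - 7*d + 4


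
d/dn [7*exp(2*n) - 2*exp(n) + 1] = (14*exp(n) - 2)*exp(n)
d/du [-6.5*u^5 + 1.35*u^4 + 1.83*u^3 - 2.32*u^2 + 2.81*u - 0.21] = -32.5*u^4 + 5.4*u^3 + 5.49*u^2 - 4.64*u + 2.81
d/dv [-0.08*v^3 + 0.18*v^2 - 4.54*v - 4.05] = -0.24*v^2 + 0.36*v - 4.54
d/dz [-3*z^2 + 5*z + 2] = 5 - 6*z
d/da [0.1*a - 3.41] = 0.100000000000000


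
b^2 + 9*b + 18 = (b + 3)*(b + 6)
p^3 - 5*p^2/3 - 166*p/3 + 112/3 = (p - 8)*(p - 2/3)*(p + 7)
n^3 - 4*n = n*(n - 2)*(n + 2)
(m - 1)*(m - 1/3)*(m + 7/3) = m^3 + m^2 - 25*m/9 + 7/9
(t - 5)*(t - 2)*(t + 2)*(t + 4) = t^4 - t^3 - 24*t^2 + 4*t + 80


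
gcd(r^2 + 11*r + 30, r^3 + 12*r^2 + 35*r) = r + 5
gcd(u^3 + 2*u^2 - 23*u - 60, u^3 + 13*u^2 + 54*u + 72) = u^2 + 7*u + 12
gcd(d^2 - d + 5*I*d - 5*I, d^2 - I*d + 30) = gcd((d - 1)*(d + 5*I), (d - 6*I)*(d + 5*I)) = d + 5*I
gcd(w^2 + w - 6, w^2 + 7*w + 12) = w + 3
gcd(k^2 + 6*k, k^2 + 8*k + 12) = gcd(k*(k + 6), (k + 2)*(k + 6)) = k + 6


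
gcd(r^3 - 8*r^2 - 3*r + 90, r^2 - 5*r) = r - 5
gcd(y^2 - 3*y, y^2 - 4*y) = y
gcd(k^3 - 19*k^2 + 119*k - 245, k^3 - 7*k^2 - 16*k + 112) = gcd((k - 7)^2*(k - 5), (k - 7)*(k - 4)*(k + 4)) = k - 7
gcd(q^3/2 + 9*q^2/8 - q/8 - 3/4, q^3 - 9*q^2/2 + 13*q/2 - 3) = 1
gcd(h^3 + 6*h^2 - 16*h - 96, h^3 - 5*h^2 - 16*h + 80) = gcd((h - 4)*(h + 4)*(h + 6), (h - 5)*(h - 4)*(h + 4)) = h^2 - 16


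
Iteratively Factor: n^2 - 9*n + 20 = (n - 5)*(n - 4)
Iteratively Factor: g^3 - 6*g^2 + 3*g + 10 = (g + 1)*(g^2 - 7*g + 10) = (g - 2)*(g + 1)*(g - 5)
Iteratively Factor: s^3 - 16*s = (s - 4)*(s^2 + 4*s) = (s - 4)*(s + 4)*(s)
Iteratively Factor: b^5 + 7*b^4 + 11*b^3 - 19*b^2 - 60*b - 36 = (b - 2)*(b^4 + 9*b^3 + 29*b^2 + 39*b + 18) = (b - 2)*(b + 3)*(b^3 + 6*b^2 + 11*b + 6) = (b - 2)*(b + 2)*(b + 3)*(b^2 + 4*b + 3) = (b - 2)*(b + 2)*(b + 3)^2*(b + 1)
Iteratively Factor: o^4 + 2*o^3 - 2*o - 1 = (o + 1)*(o^3 + o^2 - o - 1) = (o - 1)*(o + 1)*(o^2 + 2*o + 1) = (o - 1)*(o + 1)^2*(o + 1)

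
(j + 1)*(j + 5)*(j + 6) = j^3 + 12*j^2 + 41*j + 30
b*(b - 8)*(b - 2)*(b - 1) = b^4 - 11*b^3 + 26*b^2 - 16*b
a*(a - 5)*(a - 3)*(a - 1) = a^4 - 9*a^3 + 23*a^2 - 15*a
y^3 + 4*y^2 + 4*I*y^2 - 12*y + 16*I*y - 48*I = (y - 2)*(y + 6)*(y + 4*I)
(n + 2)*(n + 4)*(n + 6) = n^3 + 12*n^2 + 44*n + 48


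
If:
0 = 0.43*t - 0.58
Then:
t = 1.35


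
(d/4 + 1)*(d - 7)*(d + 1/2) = d^3/4 - 5*d^2/8 - 59*d/8 - 7/2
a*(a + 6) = a^2 + 6*a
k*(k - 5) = k^2 - 5*k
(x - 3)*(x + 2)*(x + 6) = x^3 + 5*x^2 - 12*x - 36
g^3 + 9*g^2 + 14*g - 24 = (g - 1)*(g + 4)*(g + 6)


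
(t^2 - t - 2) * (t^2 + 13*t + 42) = t^4 + 12*t^3 + 27*t^2 - 68*t - 84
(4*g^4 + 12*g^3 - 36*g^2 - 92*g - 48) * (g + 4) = 4*g^5 + 28*g^4 + 12*g^3 - 236*g^2 - 416*g - 192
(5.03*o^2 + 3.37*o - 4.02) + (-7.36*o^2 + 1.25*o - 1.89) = -2.33*o^2 + 4.62*o - 5.91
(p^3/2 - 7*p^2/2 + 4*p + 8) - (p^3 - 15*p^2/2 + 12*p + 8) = -p^3/2 + 4*p^2 - 8*p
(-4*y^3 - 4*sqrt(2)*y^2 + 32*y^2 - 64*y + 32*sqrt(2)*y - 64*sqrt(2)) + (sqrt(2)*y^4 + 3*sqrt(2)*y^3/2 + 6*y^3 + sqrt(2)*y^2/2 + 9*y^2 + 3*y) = sqrt(2)*y^4 + 2*y^3 + 3*sqrt(2)*y^3/2 - 7*sqrt(2)*y^2/2 + 41*y^2 - 61*y + 32*sqrt(2)*y - 64*sqrt(2)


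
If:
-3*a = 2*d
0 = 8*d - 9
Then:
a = -3/4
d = 9/8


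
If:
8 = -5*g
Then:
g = -8/5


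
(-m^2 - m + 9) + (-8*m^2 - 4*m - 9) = -9*m^2 - 5*m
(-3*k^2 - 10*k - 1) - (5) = -3*k^2 - 10*k - 6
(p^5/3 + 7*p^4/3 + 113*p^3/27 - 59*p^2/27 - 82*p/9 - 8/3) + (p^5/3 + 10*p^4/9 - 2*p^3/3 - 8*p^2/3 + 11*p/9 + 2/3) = 2*p^5/3 + 31*p^4/9 + 95*p^3/27 - 131*p^2/27 - 71*p/9 - 2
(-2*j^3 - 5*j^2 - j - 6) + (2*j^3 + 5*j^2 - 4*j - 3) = -5*j - 9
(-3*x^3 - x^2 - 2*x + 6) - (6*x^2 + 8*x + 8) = -3*x^3 - 7*x^2 - 10*x - 2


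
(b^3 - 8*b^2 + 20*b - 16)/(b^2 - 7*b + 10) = (b^2 - 6*b + 8)/(b - 5)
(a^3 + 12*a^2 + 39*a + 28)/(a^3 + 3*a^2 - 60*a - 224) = (a + 1)/(a - 8)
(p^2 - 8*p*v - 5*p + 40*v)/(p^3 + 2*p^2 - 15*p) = (p^2 - 8*p*v - 5*p + 40*v)/(p*(p^2 + 2*p - 15))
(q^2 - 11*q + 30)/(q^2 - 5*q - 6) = (q - 5)/(q + 1)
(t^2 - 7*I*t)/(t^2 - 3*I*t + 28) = t/(t + 4*I)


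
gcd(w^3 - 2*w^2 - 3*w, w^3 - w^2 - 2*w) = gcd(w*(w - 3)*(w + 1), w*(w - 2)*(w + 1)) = w^2 + w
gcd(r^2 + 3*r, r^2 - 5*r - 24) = r + 3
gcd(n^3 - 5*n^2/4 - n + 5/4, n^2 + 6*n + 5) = n + 1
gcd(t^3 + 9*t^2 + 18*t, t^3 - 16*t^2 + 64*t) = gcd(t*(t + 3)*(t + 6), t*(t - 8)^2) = t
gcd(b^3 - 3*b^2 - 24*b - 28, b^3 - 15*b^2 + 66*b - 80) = 1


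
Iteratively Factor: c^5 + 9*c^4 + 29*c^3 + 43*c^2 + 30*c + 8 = (c + 4)*(c^4 + 5*c^3 + 9*c^2 + 7*c + 2) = (c + 2)*(c + 4)*(c^3 + 3*c^2 + 3*c + 1) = (c + 1)*(c + 2)*(c + 4)*(c^2 + 2*c + 1) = (c + 1)^2*(c + 2)*(c + 4)*(c + 1)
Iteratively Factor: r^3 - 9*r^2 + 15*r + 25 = (r - 5)*(r^2 - 4*r - 5) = (r - 5)^2*(r + 1)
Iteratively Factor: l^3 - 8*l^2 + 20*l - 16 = (l - 2)*(l^2 - 6*l + 8) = (l - 2)^2*(l - 4)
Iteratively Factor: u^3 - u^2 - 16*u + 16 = (u + 4)*(u^2 - 5*u + 4) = (u - 1)*(u + 4)*(u - 4)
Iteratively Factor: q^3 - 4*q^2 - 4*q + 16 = (q - 4)*(q^2 - 4) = (q - 4)*(q + 2)*(q - 2)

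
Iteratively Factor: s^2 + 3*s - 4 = (s + 4)*(s - 1)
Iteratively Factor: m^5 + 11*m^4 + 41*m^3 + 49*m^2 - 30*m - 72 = (m + 2)*(m^4 + 9*m^3 + 23*m^2 + 3*m - 36) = (m + 2)*(m + 3)*(m^3 + 6*m^2 + 5*m - 12) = (m - 1)*(m + 2)*(m + 3)*(m^2 + 7*m + 12) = (m - 1)*(m + 2)*(m + 3)^2*(m + 4)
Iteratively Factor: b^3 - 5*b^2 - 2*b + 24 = (b - 4)*(b^2 - b - 6) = (b - 4)*(b - 3)*(b + 2)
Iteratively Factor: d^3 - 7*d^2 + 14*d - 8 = (d - 1)*(d^2 - 6*d + 8) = (d - 4)*(d - 1)*(d - 2)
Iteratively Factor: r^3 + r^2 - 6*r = (r - 2)*(r^2 + 3*r) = (r - 2)*(r + 3)*(r)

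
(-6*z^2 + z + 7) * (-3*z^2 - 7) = 18*z^4 - 3*z^3 + 21*z^2 - 7*z - 49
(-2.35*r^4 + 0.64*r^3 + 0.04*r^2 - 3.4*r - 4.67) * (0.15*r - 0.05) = -0.3525*r^5 + 0.2135*r^4 - 0.026*r^3 - 0.512*r^2 - 0.5305*r + 0.2335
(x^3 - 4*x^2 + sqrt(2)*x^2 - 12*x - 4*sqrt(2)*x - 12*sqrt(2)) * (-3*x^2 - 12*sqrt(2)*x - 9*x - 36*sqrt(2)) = -3*x^5 - 15*sqrt(2)*x^4 + 3*x^4 + 15*sqrt(2)*x^3 + 48*x^3 + 132*x^2 + 360*sqrt(2)*x^2 + 576*x + 540*sqrt(2)*x + 864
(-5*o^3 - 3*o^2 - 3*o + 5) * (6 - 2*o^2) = 10*o^5 + 6*o^4 - 24*o^3 - 28*o^2 - 18*o + 30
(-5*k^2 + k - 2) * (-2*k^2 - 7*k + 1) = 10*k^4 + 33*k^3 - 8*k^2 + 15*k - 2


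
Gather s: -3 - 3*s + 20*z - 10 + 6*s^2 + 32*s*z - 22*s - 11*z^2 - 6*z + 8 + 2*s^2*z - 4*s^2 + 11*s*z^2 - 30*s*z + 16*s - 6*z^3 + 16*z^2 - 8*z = s^2*(2*z + 2) + s*(11*z^2 + 2*z - 9) - 6*z^3 + 5*z^2 + 6*z - 5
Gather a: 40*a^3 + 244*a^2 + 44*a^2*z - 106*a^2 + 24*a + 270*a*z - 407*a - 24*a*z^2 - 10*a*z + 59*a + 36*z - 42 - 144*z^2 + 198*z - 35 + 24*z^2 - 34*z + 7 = 40*a^3 + a^2*(44*z + 138) + a*(-24*z^2 + 260*z - 324) - 120*z^2 + 200*z - 70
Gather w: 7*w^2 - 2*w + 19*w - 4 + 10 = 7*w^2 + 17*w + 6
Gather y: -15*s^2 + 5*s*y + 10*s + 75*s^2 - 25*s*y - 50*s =60*s^2 - 20*s*y - 40*s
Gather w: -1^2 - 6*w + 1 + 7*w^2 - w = 7*w^2 - 7*w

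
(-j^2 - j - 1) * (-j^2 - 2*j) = j^4 + 3*j^3 + 3*j^2 + 2*j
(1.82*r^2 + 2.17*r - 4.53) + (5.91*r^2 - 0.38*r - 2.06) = 7.73*r^2 + 1.79*r - 6.59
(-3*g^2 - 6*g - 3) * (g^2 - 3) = -3*g^4 - 6*g^3 + 6*g^2 + 18*g + 9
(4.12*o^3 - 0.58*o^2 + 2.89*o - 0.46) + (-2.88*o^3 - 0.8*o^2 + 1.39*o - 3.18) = 1.24*o^3 - 1.38*o^2 + 4.28*o - 3.64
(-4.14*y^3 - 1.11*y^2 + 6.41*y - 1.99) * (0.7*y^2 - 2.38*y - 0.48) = -2.898*y^5 + 9.0762*y^4 + 9.116*y^3 - 16.116*y^2 + 1.6594*y + 0.9552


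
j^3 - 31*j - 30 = (j - 6)*(j + 1)*(j + 5)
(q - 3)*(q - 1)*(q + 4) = q^3 - 13*q + 12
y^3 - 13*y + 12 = (y - 3)*(y - 1)*(y + 4)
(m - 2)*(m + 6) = m^2 + 4*m - 12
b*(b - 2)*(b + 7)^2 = b^4 + 12*b^3 + 21*b^2 - 98*b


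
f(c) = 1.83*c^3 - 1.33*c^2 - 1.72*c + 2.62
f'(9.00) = 419.03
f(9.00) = 1213.48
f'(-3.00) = 55.67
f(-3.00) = -53.60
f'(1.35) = 4.69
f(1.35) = 2.38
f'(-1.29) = 10.85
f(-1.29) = -1.30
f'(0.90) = 0.33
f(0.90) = 1.33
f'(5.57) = 153.79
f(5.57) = 268.02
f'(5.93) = 175.56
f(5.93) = 327.26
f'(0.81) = -0.27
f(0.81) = 1.33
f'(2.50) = 25.94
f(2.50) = 18.60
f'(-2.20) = 30.70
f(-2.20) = -19.52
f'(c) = 5.49*c^2 - 2.66*c - 1.72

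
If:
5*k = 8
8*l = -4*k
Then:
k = 8/5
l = -4/5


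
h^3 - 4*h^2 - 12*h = h*(h - 6)*(h + 2)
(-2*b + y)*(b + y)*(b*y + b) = -2*b^3*y - 2*b^3 - b^2*y^2 - b^2*y + b*y^3 + b*y^2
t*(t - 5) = t^2 - 5*t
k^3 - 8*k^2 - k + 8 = (k - 8)*(k - 1)*(k + 1)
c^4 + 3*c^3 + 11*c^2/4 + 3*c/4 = c*(c + 1/2)*(c + 1)*(c + 3/2)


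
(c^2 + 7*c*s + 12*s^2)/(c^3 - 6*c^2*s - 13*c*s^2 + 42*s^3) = (c + 4*s)/(c^2 - 9*c*s + 14*s^2)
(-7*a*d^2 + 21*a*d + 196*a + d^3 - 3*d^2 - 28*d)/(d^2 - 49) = (-7*a*d - 28*a + d^2 + 4*d)/(d + 7)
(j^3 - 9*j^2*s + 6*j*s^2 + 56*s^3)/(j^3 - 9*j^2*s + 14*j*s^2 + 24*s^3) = (-j^2 + 5*j*s + 14*s^2)/(-j^2 + 5*j*s + 6*s^2)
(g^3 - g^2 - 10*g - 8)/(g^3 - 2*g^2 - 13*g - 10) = (g - 4)/(g - 5)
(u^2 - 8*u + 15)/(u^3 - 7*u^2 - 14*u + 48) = (u^2 - 8*u + 15)/(u^3 - 7*u^2 - 14*u + 48)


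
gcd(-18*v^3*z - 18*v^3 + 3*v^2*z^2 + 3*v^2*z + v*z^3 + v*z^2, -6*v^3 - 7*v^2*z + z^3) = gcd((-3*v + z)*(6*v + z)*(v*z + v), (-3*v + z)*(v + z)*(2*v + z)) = -3*v + z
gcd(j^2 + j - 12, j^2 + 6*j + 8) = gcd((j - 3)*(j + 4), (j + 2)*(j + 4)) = j + 4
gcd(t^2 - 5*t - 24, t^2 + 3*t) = t + 3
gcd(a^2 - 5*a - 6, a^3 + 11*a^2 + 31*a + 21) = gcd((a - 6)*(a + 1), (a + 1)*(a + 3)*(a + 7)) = a + 1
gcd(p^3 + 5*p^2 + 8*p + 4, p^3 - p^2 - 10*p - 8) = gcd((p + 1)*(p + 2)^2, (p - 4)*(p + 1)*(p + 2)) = p^2 + 3*p + 2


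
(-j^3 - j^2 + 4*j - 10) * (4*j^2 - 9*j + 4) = -4*j^5 + 5*j^4 + 21*j^3 - 80*j^2 + 106*j - 40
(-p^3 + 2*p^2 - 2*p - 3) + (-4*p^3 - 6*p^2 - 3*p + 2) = -5*p^3 - 4*p^2 - 5*p - 1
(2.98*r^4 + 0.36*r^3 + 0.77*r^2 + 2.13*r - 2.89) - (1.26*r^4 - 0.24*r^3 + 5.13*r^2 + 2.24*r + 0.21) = 1.72*r^4 + 0.6*r^3 - 4.36*r^2 - 0.11*r - 3.1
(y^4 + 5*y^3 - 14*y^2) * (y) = y^5 + 5*y^4 - 14*y^3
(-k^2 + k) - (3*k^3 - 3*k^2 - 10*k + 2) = -3*k^3 + 2*k^2 + 11*k - 2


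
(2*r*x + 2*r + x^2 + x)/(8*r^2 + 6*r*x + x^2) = (x + 1)/(4*r + x)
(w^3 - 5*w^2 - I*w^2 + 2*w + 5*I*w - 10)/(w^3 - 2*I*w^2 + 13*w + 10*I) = (w^2 - w*(5 + 2*I) + 10*I)/(w^2 - 3*I*w + 10)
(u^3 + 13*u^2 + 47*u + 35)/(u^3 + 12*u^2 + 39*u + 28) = (u + 5)/(u + 4)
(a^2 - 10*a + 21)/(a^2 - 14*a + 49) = (a - 3)/(a - 7)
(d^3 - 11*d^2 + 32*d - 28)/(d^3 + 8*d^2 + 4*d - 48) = (d^2 - 9*d + 14)/(d^2 + 10*d + 24)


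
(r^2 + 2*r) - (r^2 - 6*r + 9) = 8*r - 9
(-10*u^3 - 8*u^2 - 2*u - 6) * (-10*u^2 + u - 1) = 100*u^5 + 70*u^4 + 22*u^3 + 66*u^2 - 4*u + 6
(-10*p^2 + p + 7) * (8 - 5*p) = 50*p^3 - 85*p^2 - 27*p + 56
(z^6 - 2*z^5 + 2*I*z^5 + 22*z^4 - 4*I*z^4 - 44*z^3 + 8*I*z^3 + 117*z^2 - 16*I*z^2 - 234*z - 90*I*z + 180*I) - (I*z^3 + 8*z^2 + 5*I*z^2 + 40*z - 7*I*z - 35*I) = z^6 - 2*z^5 + 2*I*z^5 + 22*z^4 - 4*I*z^4 - 44*z^3 + 7*I*z^3 + 109*z^2 - 21*I*z^2 - 274*z - 83*I*z + 215*I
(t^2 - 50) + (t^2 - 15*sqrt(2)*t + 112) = 2*t^2 - 15*sqrt(2)*t + 62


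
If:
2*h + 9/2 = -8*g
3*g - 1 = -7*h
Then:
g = -67/100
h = 43/100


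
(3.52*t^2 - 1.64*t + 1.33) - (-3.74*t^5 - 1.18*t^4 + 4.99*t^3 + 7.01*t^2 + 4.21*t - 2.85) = 3.74*t^5 + 1.18*t^4 - 4.99*t^3 - 3.49*t^2 - 5.85*t + 4.18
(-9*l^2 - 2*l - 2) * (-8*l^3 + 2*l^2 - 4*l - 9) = 72*l^5 - 2*l^4 + 48*l^3 + 85*l^2 + 26*l + 18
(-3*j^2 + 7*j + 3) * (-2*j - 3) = 6*j^3 - 5*j^2 - 27*j - 9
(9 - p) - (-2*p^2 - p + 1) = 2*p^2 + 8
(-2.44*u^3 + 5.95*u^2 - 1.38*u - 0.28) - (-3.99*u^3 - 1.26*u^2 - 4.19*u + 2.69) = 1.55*u^3 + 7.21*u^2 + 2.81*u - 2.97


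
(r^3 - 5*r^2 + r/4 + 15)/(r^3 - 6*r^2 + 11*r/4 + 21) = (2*r - 5)/(2*r - 7)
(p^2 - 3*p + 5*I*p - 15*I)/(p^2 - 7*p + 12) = (p + 5*I)/(p - 4)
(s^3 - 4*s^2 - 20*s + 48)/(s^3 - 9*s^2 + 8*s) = (s^3 - 4*s^2 - 20*s + 48)/(s*(s^2 - 9*s + 8))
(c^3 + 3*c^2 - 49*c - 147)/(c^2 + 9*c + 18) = (c^2 - 49)/(c + 6)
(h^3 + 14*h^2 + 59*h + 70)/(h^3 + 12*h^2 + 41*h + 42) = (h + 5)/(h + 3)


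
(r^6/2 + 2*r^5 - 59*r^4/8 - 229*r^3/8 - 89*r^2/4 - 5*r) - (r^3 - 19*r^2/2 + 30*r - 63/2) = r^6/2 + 2*r^5 - 59*r^4/8 - 237*r^3/8 - 51*r^2/4 - 35*r + 63/2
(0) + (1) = 1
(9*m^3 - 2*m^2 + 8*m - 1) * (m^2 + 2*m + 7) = 9*m^5 + 16*m^4 + 67*m^3 + m^2 + 54*m - 7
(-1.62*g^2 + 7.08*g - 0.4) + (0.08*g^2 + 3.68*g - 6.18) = -1.54*g^2 + 10.76*g - 6.58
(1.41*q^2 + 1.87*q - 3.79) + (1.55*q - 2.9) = 1.41*q^2 + 3.42*q - 6.69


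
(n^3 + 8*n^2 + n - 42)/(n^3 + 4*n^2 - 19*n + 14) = (n + 3)/(n - 1)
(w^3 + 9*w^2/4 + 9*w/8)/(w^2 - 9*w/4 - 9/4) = w*(2*w + 3)/(2*(w - 3))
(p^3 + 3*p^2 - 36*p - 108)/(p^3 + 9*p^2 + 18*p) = (p - 6)/p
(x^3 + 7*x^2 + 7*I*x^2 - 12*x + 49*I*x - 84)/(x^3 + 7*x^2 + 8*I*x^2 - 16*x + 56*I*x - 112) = (x + 3*I)/(x + 4*I)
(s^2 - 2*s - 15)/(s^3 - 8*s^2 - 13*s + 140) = (s + 3)/(s^2 - 3*s - 28)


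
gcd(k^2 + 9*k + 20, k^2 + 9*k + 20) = k^2 + 9*k + 20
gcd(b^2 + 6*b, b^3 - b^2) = b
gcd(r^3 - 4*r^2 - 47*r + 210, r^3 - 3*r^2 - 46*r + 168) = r^2 + r - 42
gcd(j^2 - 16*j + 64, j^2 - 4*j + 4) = 1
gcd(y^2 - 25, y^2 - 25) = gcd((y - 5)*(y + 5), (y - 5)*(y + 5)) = y^2 - 25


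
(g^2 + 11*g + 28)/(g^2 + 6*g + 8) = (g + 7)/(g + 2)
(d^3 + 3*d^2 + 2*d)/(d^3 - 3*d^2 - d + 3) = d*(d + 2)/(d^2 - 4*d + 3)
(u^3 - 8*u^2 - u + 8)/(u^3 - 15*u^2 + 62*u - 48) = (u + 1)/(u - 6)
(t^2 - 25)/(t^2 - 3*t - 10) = (t + 5)/(t + 2)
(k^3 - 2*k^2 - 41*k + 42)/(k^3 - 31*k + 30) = (k - 7)/(k - 5)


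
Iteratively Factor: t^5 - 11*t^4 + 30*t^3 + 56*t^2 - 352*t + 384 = (t - 2)*(t^4 - 9*t^3 + 12*t^2 + 80*t - 192) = (t - 4)*(t - 2)*(t^3 - 5*t^2 - 8*t + 48) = (t - 4)^2*(t - 2)*(t^2 - t - 12) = (t - 4)^3*(t - 2)*(t + 3)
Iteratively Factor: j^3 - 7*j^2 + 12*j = (j)*(j^2 - 7*j + 12) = j*(j - 4)*(j - 3)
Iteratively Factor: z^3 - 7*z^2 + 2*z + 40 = (z - 5)*(z^2 - 2*z - 8) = (z - 5)*(z + 2)*(z - 4)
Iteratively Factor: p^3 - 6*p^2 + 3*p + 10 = (p - 5)*(p^2 - p - 2) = (p - 5)*(p + 1)*(p - 2)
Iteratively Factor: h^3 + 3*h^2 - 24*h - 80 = (h + 4)*(h^2 - h - 20) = (h + 4)^2*(h - 5)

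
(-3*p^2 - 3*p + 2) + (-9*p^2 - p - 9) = -12*p^2 - 4*p - 7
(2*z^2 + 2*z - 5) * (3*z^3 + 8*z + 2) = 6*z^5 + 6*z^4 + z^3 + 20*z^2 - 36*z - 10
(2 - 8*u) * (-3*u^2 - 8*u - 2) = 24*u^3 + 58*u^2 - 4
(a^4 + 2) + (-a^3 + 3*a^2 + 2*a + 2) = a^4 - a^3 + 3*a^2 + 2*a + 4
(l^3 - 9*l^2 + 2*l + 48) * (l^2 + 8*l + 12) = l^5 - l^4 - 58*l^3 - 44*l^2 + 408*l + 576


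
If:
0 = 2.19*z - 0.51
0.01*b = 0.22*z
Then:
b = 5.12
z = 0.23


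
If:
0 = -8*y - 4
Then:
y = -1/2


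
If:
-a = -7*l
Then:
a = 7*l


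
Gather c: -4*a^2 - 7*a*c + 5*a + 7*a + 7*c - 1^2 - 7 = -4*a^2 + 12*a + c*(7 - 7*a) - 8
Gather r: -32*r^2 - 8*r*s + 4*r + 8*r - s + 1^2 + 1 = -32*r^2 + r*(12 - 8*s) - s + 2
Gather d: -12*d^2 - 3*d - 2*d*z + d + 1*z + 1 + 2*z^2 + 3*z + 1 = -12*d^2 + d*(-2*z - 2) + 2*z^2 + 4*z + 2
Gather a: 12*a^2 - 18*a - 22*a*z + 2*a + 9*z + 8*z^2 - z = 12*a^2 + a*(-22*z - 16) + 8*z^2 + 8*z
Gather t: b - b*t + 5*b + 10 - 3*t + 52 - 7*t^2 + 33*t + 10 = 6*b - 7*t^2 + t*(30 - b) + 72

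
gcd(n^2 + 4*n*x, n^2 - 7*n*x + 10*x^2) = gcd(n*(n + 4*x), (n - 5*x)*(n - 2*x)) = 1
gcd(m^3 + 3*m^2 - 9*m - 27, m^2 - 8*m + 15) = m - 3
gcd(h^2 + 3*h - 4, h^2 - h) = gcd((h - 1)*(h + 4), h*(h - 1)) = h - 1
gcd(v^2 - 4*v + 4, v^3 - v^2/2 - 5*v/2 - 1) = v - 2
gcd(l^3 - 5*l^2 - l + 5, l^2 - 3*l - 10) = l - 5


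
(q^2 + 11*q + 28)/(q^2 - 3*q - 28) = (q + 7)/(q - 7)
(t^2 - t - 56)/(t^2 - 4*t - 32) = (t + 7)/(t + 4)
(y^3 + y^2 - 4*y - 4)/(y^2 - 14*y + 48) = (y^3 + y^2 - 4*y - 4)/(y^2 - 14*y + 48)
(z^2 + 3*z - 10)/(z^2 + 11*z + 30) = (z - 2)/(z + 6)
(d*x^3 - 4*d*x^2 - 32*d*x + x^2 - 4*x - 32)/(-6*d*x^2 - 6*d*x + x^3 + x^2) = (-d*x^3 + 4*d*x^2 + 32*d*x - x^2 + 4*x + 32)/(x*(6*d*x + 6*d - x^2 - x))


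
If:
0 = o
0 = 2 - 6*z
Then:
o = 0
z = 1/3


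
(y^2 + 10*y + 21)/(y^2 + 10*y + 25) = (y^2 + 10*y + 21)/(y^2 + 10*y + 25)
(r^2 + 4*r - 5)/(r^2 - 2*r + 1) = (r + 5)/(r - 1)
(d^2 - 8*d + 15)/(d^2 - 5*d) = (d - 3)/d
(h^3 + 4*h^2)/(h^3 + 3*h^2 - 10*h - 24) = h^2/(h^2 - h - 6)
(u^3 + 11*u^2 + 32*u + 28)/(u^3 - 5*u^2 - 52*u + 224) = (u^2 + 4*u + 4)/(u^2 - 12*u + 32)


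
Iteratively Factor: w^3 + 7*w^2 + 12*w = (w)*(w^2 + 7*w + 12) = w*(w + 3)*(w + 4)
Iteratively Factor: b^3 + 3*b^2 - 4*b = (b)*(b^2 + 3*b - 4) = b*(b - 1)*(b + 4)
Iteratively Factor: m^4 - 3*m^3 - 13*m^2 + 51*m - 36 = (m - 3)*(m^3 - 13*m + 12) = (m - 3)^2*(m^2 + 3*m - 4) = (m - 3)^2*(m + 4)*(m - 1)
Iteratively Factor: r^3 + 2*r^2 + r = (r + 1)*(r^2 + r) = r*(r + 1)*(r + 1)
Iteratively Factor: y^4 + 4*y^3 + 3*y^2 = (y)*(y^3 + 4*y^2 + 3*y) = y*(y + 1)*(y^2 + 3*y) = y*(y + 1)*(y + 3)*(y)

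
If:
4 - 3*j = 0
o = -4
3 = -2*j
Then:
No Solution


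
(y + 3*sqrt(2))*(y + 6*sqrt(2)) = y^2 + 9*sqrt(2)*y + 36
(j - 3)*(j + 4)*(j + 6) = j^3 + 7*j^2 - 6*j - 72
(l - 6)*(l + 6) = l^2 - 36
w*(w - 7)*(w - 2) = w^3 - 9*w^2 + 14*w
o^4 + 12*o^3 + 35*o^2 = o^2*(o + 5)*(o + 7)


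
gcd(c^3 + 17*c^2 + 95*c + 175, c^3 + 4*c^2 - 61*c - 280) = c^2 + 12*c + 35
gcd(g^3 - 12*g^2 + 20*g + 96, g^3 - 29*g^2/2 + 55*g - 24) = g^2 - 14*g + 48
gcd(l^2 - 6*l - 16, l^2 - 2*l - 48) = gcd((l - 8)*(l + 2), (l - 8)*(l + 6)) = l - 8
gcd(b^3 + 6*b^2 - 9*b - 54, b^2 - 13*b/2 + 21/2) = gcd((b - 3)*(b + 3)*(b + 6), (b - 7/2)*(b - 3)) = b - 3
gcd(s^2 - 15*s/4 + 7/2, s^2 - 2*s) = s - 2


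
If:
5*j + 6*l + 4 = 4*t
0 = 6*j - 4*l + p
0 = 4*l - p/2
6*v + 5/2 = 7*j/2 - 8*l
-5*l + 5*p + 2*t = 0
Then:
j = 4/109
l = -6/109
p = -48/109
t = 105/109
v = -421/1308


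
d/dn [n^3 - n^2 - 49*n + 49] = 3*n^2 - 2*n - 49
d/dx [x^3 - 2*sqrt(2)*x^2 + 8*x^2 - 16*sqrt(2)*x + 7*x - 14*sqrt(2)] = 3*x^2 - 4*sqrt(2)*x + 16*x - 16*sqrt(2) + 7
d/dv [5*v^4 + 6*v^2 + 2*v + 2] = 20*v^3 + 12*v + 2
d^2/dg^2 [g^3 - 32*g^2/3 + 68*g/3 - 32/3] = 6*g - 64/3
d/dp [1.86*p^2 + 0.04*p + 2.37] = 3.72*p + 0.04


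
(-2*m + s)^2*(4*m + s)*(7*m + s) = 112*m^4 - 68*m^3*s - 12*m^2*s^2 + 7*m*s^3 + s^4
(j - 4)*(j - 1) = j^2 - 5*j + 4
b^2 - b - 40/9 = (b - 8/3)*(b + 5/3)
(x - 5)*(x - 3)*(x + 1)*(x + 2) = x^4 - 5*x^3 - 7*x^2 + 29*x + 30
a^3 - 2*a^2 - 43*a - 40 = (a - 8)*(a + 1)*(a + 5)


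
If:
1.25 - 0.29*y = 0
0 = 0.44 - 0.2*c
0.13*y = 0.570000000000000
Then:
No Solution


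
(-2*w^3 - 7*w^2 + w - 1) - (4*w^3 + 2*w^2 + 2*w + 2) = -6*w^3 - 9*w^2 - w - 3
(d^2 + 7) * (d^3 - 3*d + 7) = d^5 + 4*d^3 + 7*d^2 - 21*d + 49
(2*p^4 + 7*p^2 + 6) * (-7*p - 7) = -14*p^5 - 14*p^4 - 49*p^3 - 49*p^2 - 42*p - 42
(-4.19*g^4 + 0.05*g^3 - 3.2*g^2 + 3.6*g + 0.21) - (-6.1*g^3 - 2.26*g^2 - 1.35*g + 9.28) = -4.19*g^4 + 6.15*g^3 - 0.94*g^2 + 4.95*g - 9.07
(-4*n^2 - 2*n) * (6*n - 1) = -24*n^3 - 8*n^2 + 2*n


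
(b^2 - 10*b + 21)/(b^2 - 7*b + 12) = (b - 7)/(b - 4)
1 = 1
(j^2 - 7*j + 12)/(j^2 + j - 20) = (j - 3)/(j + 5)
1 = 1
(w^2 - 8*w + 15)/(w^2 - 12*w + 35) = (w - 3)/(w - 7)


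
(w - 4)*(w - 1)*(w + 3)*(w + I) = w^4 - 2*w^3 + I*w^3 - 11*w^2 - 2*I*w^2 + 12*w - 11*I*w + 12*I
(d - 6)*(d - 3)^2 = d^3 - 12*d^2 + 45*d - 54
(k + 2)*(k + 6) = k^2 + 8*k + 12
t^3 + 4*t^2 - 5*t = t*(t - 1)*(t + 5)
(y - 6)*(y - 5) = y^2 - 11*y + 30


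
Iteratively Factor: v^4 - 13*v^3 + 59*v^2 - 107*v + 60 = (v - 4)*(v^3 - 9*v^2 + 23*v - 15) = (v - 4)*(v - 3)*(v^2 - 6*v + 5) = (v - 5)*(v - 4)*(v - 3)*(v - 1)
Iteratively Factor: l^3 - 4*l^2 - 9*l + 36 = (l - 4)*(l^2 - 9) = (l - 4)*(l + 3)*(l - 3)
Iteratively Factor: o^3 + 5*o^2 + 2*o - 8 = (o - 1)*(o^2 + 6*o + 8) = (o - 1)*(o + 4)*(o + 2)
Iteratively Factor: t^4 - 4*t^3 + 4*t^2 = (t)*(t^3 - 4*t^2 + 4*t) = t*(t - 2)*(t^2 - 2*t) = t^2*(t - 2)*(t - 2)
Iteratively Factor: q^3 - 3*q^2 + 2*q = (q - 2)*(q^2 - q) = (q - 2)*(q - 1)*(q)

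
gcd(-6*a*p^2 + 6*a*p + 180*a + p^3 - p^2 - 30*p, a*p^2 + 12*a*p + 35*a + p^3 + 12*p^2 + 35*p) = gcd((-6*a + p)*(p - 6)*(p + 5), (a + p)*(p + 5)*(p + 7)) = p + 5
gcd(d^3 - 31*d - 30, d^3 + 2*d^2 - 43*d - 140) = d + 5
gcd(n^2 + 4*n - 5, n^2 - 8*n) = 1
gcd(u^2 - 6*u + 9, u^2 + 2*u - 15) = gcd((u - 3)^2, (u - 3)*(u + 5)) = u - 3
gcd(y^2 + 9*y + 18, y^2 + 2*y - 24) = y + 6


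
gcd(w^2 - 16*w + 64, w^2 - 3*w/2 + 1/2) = 1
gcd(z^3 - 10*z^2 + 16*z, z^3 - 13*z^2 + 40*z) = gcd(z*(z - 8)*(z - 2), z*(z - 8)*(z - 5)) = z^2 - 8*z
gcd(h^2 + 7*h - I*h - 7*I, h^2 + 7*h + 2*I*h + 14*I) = h + 7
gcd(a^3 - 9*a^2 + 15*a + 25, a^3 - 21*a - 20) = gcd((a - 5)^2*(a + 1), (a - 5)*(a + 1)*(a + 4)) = a^2 - 4*a - 5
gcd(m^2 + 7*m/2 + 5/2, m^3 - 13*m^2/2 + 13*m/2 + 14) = m + 1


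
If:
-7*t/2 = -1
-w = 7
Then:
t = 2/7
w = -7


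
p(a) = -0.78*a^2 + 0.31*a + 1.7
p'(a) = 0.31 - 1.56*a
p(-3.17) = -7.12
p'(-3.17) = 5.26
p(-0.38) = 1.47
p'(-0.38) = 0.90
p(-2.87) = -5.61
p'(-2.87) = 4.79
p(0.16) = 1.73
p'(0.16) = 0.06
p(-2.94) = -5.95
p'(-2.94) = 4.90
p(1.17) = 0.99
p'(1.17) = -1.52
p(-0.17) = 1.62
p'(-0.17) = 0.58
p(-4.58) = -16.08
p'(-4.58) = 7.45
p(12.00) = -106.90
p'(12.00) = -18.41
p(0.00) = 1.70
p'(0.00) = 0.31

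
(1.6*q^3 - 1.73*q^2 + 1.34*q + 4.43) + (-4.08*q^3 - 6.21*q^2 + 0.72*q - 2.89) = -2.48*q^3 - 7.94*q^2 + 2.06*q + 1.54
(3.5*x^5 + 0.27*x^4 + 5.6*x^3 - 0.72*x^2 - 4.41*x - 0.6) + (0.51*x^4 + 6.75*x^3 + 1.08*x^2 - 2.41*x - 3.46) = 3.5*x^5 + 0.78*x^4 + 12.35*x^3 + 0.36*x^2 - 6.82*x - 4.06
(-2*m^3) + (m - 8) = -2*m^3 + m - 8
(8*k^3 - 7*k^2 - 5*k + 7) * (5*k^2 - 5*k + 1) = 40*k^5 - 75*k^4 + 18*k^3 + 53*k^2 - 40*k + 7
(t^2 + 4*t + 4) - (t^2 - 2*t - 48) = 6*t + 52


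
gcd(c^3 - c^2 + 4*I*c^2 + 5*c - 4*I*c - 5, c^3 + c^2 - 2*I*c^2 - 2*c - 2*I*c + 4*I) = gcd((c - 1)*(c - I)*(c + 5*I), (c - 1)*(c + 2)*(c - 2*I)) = c - 1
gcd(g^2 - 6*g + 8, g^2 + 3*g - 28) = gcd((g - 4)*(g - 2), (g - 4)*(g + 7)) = g - 4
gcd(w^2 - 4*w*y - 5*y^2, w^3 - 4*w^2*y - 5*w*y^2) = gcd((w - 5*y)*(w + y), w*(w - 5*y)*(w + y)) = -w^2 + 4*w*y + 5*y^2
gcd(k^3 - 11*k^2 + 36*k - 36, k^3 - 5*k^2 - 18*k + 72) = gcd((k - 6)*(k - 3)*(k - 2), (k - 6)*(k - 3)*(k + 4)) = k^2 - 9*k + 18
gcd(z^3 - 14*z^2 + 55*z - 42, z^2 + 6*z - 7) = z - 1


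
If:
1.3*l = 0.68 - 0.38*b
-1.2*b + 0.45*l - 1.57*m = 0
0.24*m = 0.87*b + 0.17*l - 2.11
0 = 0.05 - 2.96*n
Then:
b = 2.01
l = -0.06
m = -1.55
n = 0.02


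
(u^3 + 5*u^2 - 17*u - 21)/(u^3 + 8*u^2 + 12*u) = (u^3 + 5*u^2 - 17*u - 21)/(u*(u^2 + 8*u + 12))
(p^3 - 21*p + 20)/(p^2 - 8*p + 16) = (p^2 + 4*p - 5)/(p - 4)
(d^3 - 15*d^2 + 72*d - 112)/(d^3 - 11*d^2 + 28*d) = (d - 4)/d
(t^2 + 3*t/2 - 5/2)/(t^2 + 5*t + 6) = (2*t^2 + 3*t - 5)/(2*(t^2 + 5*t + 6))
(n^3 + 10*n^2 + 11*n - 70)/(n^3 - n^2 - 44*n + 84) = (n + 5)/(n - 6)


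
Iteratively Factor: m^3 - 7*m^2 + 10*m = (m)*(m^2 - 7*m + 10) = m*(m - 2)*(m - 5)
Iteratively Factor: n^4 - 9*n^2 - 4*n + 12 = (n + 2)*(n^3 - 2*n^2 - 5*n + 6) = (n - 1)*(n + 2)*(n^2 - n - 6) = (n - 3)*(n - 1)*(n + 2)*(n + 2)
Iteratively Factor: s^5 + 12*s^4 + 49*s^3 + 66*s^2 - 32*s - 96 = (s + 4)*(s^4 + 8*s^3 + 17*s^2 - 2*s - 24) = (s + 3)*(s + 4)*(s^3 + 5*s^2 + 2*s - 8) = (s - 1)*(s + 3)*(s + 4)*(s^2 + 6*s + 8) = (s - 1)*(s + 3)*(s + 4)^2*(s + 2)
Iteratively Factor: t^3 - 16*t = (t - 4)*(t^2 + 4*t) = (t - 4)*(t + 4)*(t)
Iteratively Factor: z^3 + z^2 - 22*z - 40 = (z + 2)*(z^2 - z - 20) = (z + 2)*(z + 4)*(z - 5)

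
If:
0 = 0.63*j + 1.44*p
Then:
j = -2.28571428571429*p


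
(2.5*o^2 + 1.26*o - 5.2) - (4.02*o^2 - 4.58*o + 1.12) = -1.52*o^2 + 5.84*o - 6.32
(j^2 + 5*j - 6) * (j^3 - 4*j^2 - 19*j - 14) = j^5 + j^4 - 45*j^3 - 85*j^2 + 44*j + 84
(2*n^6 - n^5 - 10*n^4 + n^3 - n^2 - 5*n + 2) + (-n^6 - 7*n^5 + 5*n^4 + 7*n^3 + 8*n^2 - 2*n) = n^6 - 8*n^5 - 5*n^4 + 8*n^3 + 7*n^2 - 7*n + 2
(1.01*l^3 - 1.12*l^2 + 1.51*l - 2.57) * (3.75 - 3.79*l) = -3.8279*l^4 + 8.0323*l^3 - 9.9229*l^2 + 15.4028*l - 9.6375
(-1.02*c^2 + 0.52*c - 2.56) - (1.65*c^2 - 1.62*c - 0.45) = -2.67*c^2 + 2.14*c - 2.11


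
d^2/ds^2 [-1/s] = -2/s^3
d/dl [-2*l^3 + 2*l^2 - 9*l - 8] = -6*l^2 + 4*l - 9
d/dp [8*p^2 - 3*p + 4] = 16*p - 3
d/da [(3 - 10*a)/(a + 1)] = -13/(a + 1)^2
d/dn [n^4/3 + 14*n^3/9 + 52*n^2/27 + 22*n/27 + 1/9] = 4*n^3/3 + 14*n^2/3 + 104*n/27 + 22/27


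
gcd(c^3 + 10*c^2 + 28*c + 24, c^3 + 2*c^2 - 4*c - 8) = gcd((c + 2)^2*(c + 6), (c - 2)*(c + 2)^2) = c^2 + 4*c + 4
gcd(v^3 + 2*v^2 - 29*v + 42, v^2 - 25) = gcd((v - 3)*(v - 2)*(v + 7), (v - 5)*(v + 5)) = 1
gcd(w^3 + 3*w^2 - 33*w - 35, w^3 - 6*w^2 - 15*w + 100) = w - 5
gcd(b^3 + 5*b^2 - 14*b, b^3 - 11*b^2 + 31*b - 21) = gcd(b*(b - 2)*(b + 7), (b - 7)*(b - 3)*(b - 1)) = 1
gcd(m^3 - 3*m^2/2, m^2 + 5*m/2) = m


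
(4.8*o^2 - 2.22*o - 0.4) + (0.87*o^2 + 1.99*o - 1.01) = 5.67*o^2 - 0.23*o - 1.41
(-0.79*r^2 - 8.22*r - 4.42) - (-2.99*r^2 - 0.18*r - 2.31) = 2.2*r^2 - 8.04*r - 2.11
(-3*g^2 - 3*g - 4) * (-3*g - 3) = 9*g^3 + 18*g^2 + 21*g + 12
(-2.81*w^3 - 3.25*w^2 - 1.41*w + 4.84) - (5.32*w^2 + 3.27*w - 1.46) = -2.81*w^3 - 8.57*w^2 - 4.68*w + 6.3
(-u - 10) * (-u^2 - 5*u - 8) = u^3 + 15*u^2 + 58*u + 80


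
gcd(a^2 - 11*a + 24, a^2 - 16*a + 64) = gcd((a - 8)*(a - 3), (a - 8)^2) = a - 8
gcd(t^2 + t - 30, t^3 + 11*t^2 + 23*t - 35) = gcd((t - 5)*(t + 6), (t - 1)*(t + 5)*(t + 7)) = 1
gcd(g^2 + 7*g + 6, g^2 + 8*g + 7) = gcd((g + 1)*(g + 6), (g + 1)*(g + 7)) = g + 1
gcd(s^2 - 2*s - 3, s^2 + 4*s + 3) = s + 1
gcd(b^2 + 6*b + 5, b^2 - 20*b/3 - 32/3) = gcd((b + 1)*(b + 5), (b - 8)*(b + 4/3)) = 1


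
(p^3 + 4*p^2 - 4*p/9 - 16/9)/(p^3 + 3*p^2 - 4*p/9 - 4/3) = (p + 4)/(p + 3)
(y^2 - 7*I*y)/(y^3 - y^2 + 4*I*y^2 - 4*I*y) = (y - 7*I)/(y^2 - y + 4*I*y - 4*I)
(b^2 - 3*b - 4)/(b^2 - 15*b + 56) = (b^2 - 3*b - 4)/(b^2 - 15*b + 56)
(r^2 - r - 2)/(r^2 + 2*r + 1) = (r - 2)/(r + 1)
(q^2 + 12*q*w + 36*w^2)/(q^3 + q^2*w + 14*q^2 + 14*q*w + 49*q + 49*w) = (q^2 + 12*q*w + 36*w^2)/(q^3 + q^2*w + 14*q^2 + 14*q*w + 49*q + 49*w)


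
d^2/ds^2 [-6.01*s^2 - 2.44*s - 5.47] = -12.0200000000000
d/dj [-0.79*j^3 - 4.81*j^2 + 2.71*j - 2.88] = -2.37*j^2 - 9.62*j + 2.71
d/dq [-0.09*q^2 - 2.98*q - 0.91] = -0.18*q - 2.98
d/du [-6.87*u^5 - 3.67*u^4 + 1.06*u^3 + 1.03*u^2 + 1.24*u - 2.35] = -34.35*u^4 - 14.68*u^3 + 3.18*u^2 + 2.06*u + 1.24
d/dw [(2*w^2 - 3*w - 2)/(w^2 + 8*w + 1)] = (19*w^2 + 8*w + 13)/(w^4 + 16*w^3 + 66*w^2 + 16*w + 1)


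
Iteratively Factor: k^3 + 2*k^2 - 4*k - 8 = (k - 2)*(k^2 + 4*k + 4) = (k - 2)*(k + 2)*(k + 2)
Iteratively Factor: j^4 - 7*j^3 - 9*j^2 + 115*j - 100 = (j - 1)*(j^3 - 6*j^2 - 15*j + 100) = (j - 5)*(j - 1)*(j^2 - j - 20) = (j - 5)^2*(j - 1)*(j + 4)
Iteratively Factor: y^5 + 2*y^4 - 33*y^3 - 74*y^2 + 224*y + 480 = (y + 4)*(y^4 - 2*y^3 - 25*y^2 + 26*y + 120) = (y + 2)*(y + 4)*(y^3 - 4*y^2 - 17*y + 60) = (y - 5)*(y + 2)*(y + 4)*(y^2 + y - 12) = (y - 5)*(y - 3)*(y + 2)*(y + 4)*(y + 4)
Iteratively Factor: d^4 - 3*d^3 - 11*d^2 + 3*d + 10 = (d + 1)*(d^3 - 4*d^2 - 7*d + 10) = (d + 1)*(d + 2)*(d^2 - 6*d + 5) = (d - 1)*(d + 1)*(d + 2)*(d - 5)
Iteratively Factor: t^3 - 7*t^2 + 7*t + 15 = (t - 3)*(t^2 - 4*t - 5) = (t - 3)*(t + 1)*(t - 5)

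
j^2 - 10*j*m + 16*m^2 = (j - 8*m)*(j - 2*m)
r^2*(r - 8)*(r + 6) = r^4 - 2*r^3 - 48*r^2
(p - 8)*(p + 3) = p^2 - 5*p - 24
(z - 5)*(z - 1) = z^2 - 6*z + 5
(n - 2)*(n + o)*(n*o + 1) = n^3*o + n^2*o^2 - 2*n^2*o + n^2 - 2*n*o^2 + n*o - 2*n - 2*o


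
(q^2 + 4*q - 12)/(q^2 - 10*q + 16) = (q + 6)/(q - 8)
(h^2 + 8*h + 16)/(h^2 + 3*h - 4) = (h + 4)/(h - 1)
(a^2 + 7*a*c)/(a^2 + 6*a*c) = (a + 7*c)/(a + 6*c)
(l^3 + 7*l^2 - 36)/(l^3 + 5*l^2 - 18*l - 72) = (l - 2)/(l - 4)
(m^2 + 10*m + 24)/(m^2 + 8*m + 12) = (m + 4)/(m + 2)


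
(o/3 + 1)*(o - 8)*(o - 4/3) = o^3/3 - 19*o^2/9 - 52*o/9 + 32/3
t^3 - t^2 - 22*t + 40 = (t - 4)*(t - 2)*(t + 5)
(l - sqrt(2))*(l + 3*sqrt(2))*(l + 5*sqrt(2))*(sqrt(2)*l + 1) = sqrt(2)*l^4 + 15*l^3 + 21*sqrt(2)*l^2 - 46*l - 30*sqrt(2)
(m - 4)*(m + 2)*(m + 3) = m^3 + m^2 - 14*m - 24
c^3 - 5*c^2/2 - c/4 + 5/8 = (c - 5/2)*(c - 1/2)*(c + 1/2)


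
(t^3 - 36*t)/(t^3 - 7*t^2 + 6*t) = (t + 6)/(t - 1)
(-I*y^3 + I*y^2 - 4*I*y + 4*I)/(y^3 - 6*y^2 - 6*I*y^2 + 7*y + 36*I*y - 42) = I*(-y^3 + y^2 - 4*y + 4)/(y^3 - 6*y^2*(1 + I) + y*(7 + 36*I) - 42)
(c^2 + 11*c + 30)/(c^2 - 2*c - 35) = (c + 6)/(c - 7)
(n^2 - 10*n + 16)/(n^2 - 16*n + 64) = (n - 2)/(n - 8)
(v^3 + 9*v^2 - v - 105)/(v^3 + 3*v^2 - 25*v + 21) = (v + 5)/(v - 1)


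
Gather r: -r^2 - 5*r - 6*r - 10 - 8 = -r^2 - 11*r - 18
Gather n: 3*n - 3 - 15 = 3*n - 18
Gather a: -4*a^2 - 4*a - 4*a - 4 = -4*a^2 - 8*a - 4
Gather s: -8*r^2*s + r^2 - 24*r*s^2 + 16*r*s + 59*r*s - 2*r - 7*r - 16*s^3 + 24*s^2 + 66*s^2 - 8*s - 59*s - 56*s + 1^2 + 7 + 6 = r^2 - 9*r - 16*s^3 + s^2*(90 - 24*r) + s*(-8*r^2 + 75*r - 123) + 14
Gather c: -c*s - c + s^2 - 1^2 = c*(-s - 1) + s^2 - 1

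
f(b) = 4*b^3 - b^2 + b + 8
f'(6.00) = 421.00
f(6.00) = 842.00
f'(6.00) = 421.00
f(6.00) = 842.00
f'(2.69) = 82.45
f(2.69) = 81.31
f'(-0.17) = 1.69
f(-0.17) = 7.78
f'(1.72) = 33.06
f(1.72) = 27.12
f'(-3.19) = 129.49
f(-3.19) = -135.21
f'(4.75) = 262.25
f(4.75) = 418.88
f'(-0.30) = 2.68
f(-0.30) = 7.50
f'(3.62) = 151.01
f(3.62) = 188.27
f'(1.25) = 17.25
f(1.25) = 15.50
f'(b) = 12*b^2 - 2*b + 1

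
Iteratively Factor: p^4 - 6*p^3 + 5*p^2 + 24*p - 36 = (p - 3)*(p^3 - 3*p^2 - 4*p + 12) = (p - 3)*(p - 2)*(p^2 - p - 6) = (p - 3)*(p - 2)*(p + 2)*(p - 3)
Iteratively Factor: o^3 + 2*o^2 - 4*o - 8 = (o - 2)*(o^2 + 4*o + 4) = (o - 2)*(o + 2)*(o + 2)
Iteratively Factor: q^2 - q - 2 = (q + 1)*(q - 2)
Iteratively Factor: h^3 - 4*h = (h)*(h^2 - 4) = h*(h - 2)*(h + 2)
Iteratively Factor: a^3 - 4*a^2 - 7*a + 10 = (a - 1)*(a^2 - 3*a - 10) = (a - 5)*(a - 1)*(a + 2)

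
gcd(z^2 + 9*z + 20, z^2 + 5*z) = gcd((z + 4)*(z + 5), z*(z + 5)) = z + 5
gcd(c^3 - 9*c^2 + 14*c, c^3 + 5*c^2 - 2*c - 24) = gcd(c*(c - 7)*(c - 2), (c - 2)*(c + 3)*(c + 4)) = c - 2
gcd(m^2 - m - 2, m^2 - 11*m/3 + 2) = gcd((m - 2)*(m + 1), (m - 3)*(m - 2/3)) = 1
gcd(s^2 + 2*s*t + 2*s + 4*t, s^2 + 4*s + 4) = s + 2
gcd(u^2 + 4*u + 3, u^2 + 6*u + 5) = u + 1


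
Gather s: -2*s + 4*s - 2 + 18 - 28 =2*s - 12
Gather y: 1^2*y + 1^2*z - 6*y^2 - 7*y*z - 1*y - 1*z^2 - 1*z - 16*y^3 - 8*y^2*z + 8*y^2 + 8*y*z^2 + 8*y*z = -16*y^3 + y^2*(2 - 8*z) + y*(8*z^2 + z) - z^2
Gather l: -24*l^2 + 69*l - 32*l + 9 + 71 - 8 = -24*l^2 + 37*l + 72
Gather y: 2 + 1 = 3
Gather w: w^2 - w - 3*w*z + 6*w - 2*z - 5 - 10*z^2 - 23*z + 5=w^2 + w*(5 - 3*z) - 10*z^2 - 25*z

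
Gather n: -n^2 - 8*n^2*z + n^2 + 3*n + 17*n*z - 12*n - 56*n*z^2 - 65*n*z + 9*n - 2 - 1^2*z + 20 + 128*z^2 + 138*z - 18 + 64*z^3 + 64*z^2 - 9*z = -8*n^2*z + n*(-56*z^2 - 48*z) + 64*z^3 + 192*z^2 + 128*z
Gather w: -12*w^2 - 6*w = -12*w^2 - 6*w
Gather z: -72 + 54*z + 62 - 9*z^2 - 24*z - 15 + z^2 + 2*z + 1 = -8*z^2 + 32*z - 24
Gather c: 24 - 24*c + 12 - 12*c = 36 - 36*c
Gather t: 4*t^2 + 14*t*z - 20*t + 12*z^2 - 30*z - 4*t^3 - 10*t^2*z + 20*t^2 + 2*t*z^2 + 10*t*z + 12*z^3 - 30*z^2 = -4*t^3 + t^2*(24 - 10*z) + t*(2*z^2 + 24*z - 20) + 12*z^3 - 18*z^2 - 30*z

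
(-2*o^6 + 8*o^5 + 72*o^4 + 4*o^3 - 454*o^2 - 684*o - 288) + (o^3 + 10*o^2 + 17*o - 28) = -2*o^6 + 8*o^5 + 72*o^4 + 5*o^3 - 444*o^2 - 667*o - 316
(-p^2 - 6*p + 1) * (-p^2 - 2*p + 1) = p^4 + 8*p^3 + 10*p^2 - 8*p + 1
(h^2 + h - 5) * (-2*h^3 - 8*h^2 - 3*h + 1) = -2*h^5 - 10*h^4 - h^3 + 38*h^2 + 16*h - 5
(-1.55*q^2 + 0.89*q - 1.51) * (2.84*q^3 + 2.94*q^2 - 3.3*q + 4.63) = -4.402*q^5 - 2.0294*q^4 + 3.4432*q^3 - 14.5529*q^2 + 9.1037*q - 6.9913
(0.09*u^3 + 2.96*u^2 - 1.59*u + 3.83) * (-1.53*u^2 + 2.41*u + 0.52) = -0.1377*u^5 - 4.3119*u^4 + 9.6131*u^3 - 8.1526*u^2 + 8.4035*u + 1.9916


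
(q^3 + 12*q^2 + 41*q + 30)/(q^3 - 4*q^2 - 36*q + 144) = (q^2 + 6*q + 5)/(q^2 - 10*q + 24)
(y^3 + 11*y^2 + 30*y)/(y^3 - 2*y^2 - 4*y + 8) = y*(y^2 + 11*y + 30)/(y^3 - 2*y^2 - 4*y + 8)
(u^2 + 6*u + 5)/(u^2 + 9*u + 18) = (u^2 + 6*u + 5)/(u^2 + 9*u + 18)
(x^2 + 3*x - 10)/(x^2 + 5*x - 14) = (x + 5)/(x + 7)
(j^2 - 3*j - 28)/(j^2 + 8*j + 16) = (j - 7)/(j + 4)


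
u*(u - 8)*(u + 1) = u^3 - 7*u^2 - 8*u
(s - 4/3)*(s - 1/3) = s^2 - 5*s/3 + 4/9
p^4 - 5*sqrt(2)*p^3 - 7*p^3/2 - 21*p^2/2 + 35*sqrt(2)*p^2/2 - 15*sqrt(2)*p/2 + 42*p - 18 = (p - 3)*(p - 1/2)*(p - 6*sqrt(2))*(p + sqrt(2))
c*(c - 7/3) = c^2 - 7*c/3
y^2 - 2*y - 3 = (y - 3)*(y + 1)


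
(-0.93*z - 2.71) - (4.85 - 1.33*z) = 0.4*z - 7.56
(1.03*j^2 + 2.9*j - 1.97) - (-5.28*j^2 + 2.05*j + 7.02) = 6.31*j^2 + 0.85*j - 8.99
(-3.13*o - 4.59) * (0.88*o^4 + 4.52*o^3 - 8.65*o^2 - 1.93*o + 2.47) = -2.7544*o^5 - 18.1868*o^4 + 6.3277*o^3 + 45.7444*o^2 + 1.1276*o - 11.3373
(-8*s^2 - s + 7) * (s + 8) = -8*s^3 - 65*s^2 - s + 56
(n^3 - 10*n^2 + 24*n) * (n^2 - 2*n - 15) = n^5 - 12*n^4 + 29*n^3 + 102*n^2 - 360*n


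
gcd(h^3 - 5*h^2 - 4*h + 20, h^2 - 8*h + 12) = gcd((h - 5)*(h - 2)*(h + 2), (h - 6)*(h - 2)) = h - 2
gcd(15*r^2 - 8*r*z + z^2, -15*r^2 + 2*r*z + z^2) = -3*r + z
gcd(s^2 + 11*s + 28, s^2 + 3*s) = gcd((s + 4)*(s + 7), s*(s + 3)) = 1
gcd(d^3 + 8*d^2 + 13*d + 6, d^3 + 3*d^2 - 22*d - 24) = d^2 + 7*d + 6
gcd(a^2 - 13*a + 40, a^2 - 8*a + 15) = a - 5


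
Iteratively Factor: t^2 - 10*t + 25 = (t - 5)*(t - 5)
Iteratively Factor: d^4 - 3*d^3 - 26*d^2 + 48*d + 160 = (d - 5)*(d^3 + 2*d^2 - 16*d - 32) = (d - 5)*(d + 4)*(d^2 - 2*d - 8) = (d - 5)*(d - 4)*(d + 4)*(d + 2)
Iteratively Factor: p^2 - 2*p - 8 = (p - 4)*(p + 2)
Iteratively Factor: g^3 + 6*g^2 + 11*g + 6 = (g + 2)*(g^2 + 4*g + 3) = (g + 1)*(g + 2)*(g + 3)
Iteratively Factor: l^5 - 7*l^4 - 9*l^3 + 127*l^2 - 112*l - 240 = (l + 4)*(l^4 - 11*l^3 + 35*l^2 - 13*l - 60) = (l - 5)*(l + 4)*(l^3 - 6*l^2 + 5*l + 12) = (l - 5)*(l - 3)*(l + 4)*(l^2 - 3*l - 4) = (l - 5)*(l - 3)*(l + 1)*(l + 4)*(l - 4)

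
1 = 1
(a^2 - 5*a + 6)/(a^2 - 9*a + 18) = (a - 2)/(a - 6)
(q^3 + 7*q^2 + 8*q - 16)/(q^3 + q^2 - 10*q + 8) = (q + 4)/(q - 2)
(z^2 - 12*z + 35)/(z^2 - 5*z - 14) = (z - 5)/(z + 2)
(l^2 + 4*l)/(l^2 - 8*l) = (l + 4)/(l - 8)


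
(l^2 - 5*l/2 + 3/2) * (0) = 0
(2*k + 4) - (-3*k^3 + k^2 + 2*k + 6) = 3*k^3 - k^2 - 2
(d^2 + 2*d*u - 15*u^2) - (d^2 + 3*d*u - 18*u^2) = -d*u + 3*u^2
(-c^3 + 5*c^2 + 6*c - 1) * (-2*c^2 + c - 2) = 2*c^5 - 11*c^4 - 5*c^3 - 2*c^2 - 13*c + 2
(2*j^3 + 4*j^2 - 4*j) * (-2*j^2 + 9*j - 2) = -4*j^5 + 10*j^4 + 40*j^3 - 44*j^2 + 8*j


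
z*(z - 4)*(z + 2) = z^3 - 2*z^2 - 8*z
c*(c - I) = c^2 - I*c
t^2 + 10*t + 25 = (t + 5)^2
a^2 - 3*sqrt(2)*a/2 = a*(a - 3*sqrt(2)/2)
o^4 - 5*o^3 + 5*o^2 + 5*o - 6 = (o - 3)*(o - 2)*(o - 1)*(o + 1)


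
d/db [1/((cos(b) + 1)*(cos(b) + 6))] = (2*cos(b) + 7)*sin(b)/((cos(b) + 1)^2*(cos(b) + 6)^2)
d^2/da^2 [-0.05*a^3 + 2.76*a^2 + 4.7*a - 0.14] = 5.52 - 0.3*a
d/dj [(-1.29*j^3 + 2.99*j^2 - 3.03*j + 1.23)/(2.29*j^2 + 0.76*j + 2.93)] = (-2.9541*j^4 - 1.9608*j^3 - 2.128*j^2 + 11.888*j - 9.8127)/(5.2441*j^4 + 3.4808*j^3 + 13.997*j^2 + 4.4536*j + 8.5849)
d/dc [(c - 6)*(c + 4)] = 2*c - 2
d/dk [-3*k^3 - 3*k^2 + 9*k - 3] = -9*k^2 - 6*k + 9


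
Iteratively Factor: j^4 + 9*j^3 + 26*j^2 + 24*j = (j + 3)*(j^3 + 6*j^2 + 8*j) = j*(j + 3)*(j^2 + 6*j + 8) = j*(j + 2)*(j + 3)*(j + 4)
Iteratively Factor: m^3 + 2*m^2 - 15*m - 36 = (m - 4)*(m^2 + 6*m + 9) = (m - 4)*(m + 3)*(m + 3)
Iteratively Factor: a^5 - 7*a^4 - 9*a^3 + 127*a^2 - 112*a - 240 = (a - 3)*(a^4 - 4*a^3 - 21*a^2 + 64*a + 80) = (a - 4)*(a - 3)*(a^3 - 21*a - 20) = (a - 5)*(a - 4)*(a - 3)*(a^2 + 5*a + 4) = (a - 5)*(a - 4)*(a - 3)*(a + 4)*(a + 1)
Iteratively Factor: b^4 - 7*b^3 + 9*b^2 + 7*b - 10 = (b - 2)*(b^3 - 5*b^2 - b + 5) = (b - 5)*(b - 2)*(b^2 - 1) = (b - 5)*(b - 2)*(b + 1)*(b - 1)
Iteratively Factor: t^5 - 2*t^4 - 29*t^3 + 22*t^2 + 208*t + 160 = (t + 1)*(t^4 - 3*t^3 - 26*t^2 + 48*t + 160) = (t - 5)*(t + 1)*(t^3 + 2*t^2 - 16*t - 32) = (t - 5)*(t + 1)*(t + 2)*(t^2 - 16) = (t - 5)*(t - 4)*(t + 1)*(t + 2)*(t + 4)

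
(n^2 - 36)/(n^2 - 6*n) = (n + 6)/n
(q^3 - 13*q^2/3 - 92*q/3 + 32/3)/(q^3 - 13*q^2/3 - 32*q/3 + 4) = (q^2 - 4*q - 32)/(q^2 - 4*q - 12)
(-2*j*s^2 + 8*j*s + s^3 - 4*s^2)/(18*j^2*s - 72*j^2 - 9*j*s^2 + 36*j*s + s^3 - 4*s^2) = s*(-2*j + s)/(18*j^2 - 9*j*s + s^2)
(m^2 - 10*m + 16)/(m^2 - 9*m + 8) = (m - 2)/(m - 1)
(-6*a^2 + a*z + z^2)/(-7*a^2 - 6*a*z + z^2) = (6*a^2 - a*z - z^2)/(7*a^2 + 6*a*z - z^2)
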